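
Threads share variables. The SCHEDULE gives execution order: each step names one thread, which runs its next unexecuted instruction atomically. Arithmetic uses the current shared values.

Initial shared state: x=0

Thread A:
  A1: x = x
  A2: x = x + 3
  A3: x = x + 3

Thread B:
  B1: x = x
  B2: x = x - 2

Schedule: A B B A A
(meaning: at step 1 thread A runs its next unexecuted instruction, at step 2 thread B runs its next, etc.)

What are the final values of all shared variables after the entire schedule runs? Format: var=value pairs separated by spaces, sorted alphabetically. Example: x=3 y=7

Step 1: thread A executes A1 (x = x). Shared: x=0. PCs: A@1 B@0
Step 2: thread B executes B1 (x = x). Shared: x=0. PCs: A@1 B@1
Step 3: thread B executes B2 (x = x - 2). Shared: x=-2. PCs: A@1 B@2
Step 4: thread A executes A2 (x = x + 3). Shared: x=1. PCs: A@2 B@2
Step 5: thread A executes A3 (x = x + 3). Shared: x=4. PCs: A@3 B@2

Answer: x=4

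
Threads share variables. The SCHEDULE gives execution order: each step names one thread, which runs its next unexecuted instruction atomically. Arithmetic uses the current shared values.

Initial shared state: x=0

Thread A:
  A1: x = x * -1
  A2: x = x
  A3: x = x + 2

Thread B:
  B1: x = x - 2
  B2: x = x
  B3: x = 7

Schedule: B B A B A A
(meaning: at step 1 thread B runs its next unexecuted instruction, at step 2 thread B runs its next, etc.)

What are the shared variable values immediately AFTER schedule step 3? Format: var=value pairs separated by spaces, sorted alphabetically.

Answer: x=2

Derivation:
Step 1: thread B executes B1 (x = x - 2). Shared: x=-2. PCs: A@0 B@1
Step 2: thread B executes B2 (x = x). Shared: x=-2. PCs: A@0 B@2
Step 3: thread A executes A1 (x = x * -1). Shared: x=2. PCs: A@1 B@2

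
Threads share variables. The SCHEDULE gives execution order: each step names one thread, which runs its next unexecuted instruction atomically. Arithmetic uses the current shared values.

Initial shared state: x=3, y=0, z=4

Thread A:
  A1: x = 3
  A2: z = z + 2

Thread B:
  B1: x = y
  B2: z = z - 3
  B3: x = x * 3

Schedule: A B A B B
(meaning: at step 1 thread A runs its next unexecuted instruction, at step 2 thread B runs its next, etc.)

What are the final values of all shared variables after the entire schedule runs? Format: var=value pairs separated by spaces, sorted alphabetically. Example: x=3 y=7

Step 1: thread A executes A1 (x = 3). Shared: x=3 y=0 z=4. PCs: A@1 B@0
Step 2: thread B executes B1 (x = y). Shared: x=0 y=0 z=4. PCs: A@1 B@1
Step 3: thread A executes A2 (z = z + 2). Shared: x=0 y=0 z=6. PCs: A@2 B@1
Step 4: thread B executes B2 (z = z - 3). Shared: x=0 y=0 z=3. PCs: A@2 B@2
Step 5: thread B executes B3 (x = x * 3). Shared: x=0 y=0 z=3. PCs: A@2 B@3

Answer: x=0 y=0 z=3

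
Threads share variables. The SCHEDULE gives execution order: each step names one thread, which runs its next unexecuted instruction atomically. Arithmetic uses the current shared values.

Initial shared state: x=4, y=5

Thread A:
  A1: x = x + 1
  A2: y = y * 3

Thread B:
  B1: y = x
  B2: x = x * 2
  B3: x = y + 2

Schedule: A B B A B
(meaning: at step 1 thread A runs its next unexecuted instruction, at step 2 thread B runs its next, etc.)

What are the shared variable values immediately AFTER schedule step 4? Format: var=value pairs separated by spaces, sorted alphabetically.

Answer: x=10 y=15

Derivation:
Step 1: thread A executes A1 (x = x + 1). Shared: x=5 y=5. PCs: A@1 B@0
Step 2: thread B executes B1 (y = x). Shared: x=5 y=5. PCs: A@1 B@1
Step 3: thread B executes B2 (x = x * 2). Shared: x=10 y=5. PCs: A@1 B@2
Step 4: thread A executes A2 (y = y * 3). Shared: x=10 y=15. PCs: A@2 B@2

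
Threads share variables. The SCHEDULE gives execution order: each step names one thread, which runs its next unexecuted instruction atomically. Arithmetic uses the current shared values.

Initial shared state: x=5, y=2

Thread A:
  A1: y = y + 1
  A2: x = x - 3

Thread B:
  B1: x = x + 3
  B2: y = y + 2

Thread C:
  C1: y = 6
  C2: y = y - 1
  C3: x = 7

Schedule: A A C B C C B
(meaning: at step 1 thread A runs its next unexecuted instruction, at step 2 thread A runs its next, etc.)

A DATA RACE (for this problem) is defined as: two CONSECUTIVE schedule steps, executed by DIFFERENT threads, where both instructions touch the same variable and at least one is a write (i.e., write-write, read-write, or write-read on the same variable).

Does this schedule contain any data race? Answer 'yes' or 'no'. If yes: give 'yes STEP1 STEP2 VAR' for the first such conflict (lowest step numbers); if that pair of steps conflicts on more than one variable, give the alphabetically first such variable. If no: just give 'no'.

Answer: no

Derivation:
Steps 1,2: same thread (A). No race.
Steps 2,3: A(r=x,w=x) vs C(r=-,w=y). No conflict.
Steps 3,4: C(r=-,w=y) vs B(r=x,w=x). No conflict.
Steps 4,5: B(r=x,w=x) vs C(r=y,w=y). No conflict.
Steps 5,6: same thread (C). No race.
Steps 6,7: C(r=-,w=x) vs B(r=y,w=y). No conflict.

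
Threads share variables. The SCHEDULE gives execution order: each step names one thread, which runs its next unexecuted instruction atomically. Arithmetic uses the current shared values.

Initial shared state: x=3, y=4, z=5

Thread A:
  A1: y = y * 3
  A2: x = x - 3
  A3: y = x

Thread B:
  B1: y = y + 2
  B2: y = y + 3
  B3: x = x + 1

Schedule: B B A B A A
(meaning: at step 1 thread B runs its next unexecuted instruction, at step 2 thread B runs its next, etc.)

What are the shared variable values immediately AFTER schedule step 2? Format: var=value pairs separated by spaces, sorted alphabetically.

Answer: x=3 y=9 z=5

Derivation:
Step 1: thread B executes B1 (y = y + 2). Shared: x=3 y=6 z=5. PCs: A@0 B@1
Step 2: thread B executes B2 (y = y + 3). Shared: x=3 y=9 z=5. PCs: A@0 B@2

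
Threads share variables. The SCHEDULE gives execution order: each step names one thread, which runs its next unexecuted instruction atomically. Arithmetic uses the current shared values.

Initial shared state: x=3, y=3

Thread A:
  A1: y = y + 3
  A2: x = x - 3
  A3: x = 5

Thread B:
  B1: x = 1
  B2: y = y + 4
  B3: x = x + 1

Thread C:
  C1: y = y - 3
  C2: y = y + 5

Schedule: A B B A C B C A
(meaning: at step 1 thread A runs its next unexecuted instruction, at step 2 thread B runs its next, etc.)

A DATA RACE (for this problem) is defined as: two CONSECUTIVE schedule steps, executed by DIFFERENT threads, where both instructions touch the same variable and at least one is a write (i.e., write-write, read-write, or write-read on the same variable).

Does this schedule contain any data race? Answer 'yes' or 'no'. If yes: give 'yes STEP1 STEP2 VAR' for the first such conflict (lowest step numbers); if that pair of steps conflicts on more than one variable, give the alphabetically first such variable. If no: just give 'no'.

Steps 1,2: A(r=y,w=y) vs B(r=-,w=x). No conflict.
Steps 2,3: same thread (B). No race.
Steps 3,4: B(r=y,w=y) vs A(r=x,w=x). No conflict.
Steps 4,5: A(r=x,w=x) vs C(r=y,w=y). No conflict.
Steps 5,6: C(r=y,w=y) vs B(r=x,w=x). No conflict.
Steps 6,7: B(r=x,w=x) vs C(r=y,w=y). No conflict.
Steps 7,8: C(r=y,w=y) vs A(r=-,w=x). No conflict.

Answer: no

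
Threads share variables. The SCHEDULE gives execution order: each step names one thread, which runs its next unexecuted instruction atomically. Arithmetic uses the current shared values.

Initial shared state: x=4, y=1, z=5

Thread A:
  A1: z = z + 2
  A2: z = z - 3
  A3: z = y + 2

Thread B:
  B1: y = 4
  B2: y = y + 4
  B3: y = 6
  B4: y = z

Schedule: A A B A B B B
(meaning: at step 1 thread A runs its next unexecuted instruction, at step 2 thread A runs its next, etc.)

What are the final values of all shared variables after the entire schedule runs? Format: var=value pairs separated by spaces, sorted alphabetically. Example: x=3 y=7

Step 1: thread A executes A1 (z = z + 2). Shared: x=4 y=1 z=7. PCs: A@1 B@0
Step 2: thread A executes A2 (z = z - 3). Shared: x=4 y=1 z=4. PCs: A@2 B@0
Step 3: thread B executes B1 (y = 4). Shared: x=4 y=4 z=4. PCs: A@2 B@1
Step 4: thread A executes A3 (z = y + 2). Shared: x=4 y=4 z=6. PCs: A@3 B@1
Step 5: thread B executes B2 (y = y + 4). Shared: x=4 y=8 z=6. PCs: A@3 B@2
Step 6: thread B executes B3 (y = 6). Shared: x=4 y=6 z=6. PCs: A@3 B@3
Step 7: thread B executes B4 (y = z). Shared: x=4 y=6 z=6. PCs: A@3 B@4

Answer: x=4 y=6 z=6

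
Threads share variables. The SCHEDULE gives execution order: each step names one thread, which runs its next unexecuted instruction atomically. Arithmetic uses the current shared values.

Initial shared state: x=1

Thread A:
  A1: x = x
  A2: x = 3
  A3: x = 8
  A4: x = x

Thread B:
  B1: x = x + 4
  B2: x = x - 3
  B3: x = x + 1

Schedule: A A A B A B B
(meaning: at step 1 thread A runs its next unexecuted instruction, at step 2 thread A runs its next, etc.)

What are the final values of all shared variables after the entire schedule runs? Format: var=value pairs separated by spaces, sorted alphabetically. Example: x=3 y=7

Answer: x=10

Derivation:
Step 1: thread A executes A1 (x = x). Shared: x=1. PCs: A@1 B@0
Step 2: thread A executes A2 (x = 3). Shared: x=3. PCs: A@2 B@0
Step 3: thread A executes A3 (x = 8). Shared: x=8. PCs: A@3 B@0
Step 4: thread B executes B1 (x = x + 4). Shared: x=12. PCs: A@3 B@1
Step 5: thread A executes A4 (x = x). Shared: x=12. PCs: A@4 B@1
Step 6: thread B executes B2 (x = x - 3). Shared: x=9. PCs: A@4 B@2
Step 7: thread B executes B3 (x = x + 1). Shared: x=10. PCs: A@4 B@3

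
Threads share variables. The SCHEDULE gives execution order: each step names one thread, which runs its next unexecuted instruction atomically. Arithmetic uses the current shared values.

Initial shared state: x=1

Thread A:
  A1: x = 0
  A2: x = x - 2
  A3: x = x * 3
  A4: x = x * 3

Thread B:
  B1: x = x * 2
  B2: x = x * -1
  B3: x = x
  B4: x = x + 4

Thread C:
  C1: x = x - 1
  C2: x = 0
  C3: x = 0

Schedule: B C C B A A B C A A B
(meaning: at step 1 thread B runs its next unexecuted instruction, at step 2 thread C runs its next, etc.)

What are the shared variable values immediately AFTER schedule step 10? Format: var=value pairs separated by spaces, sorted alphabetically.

Step 1: thread B executes B1 (x = x * 2). Shared: x=2. PCs: A@0 B@1 C@0
Step 2: thread C executes C1 (x = x - 1). Shared: x=1. PCs: A@0 B@1 C@1
Step 3: thread C executes C2 (x = 0). Shared: x=0. PCs: A@0 B@1 C@2
Step 4: thread B executes B2 (x = x * -1). Shared: x=0. PCs: A@0 B@2 C@2
Step 5: thread A executes A1 (x = 0). Shared: x=0. PCs: A@1 B@2 C@2
Step 6: thread A executes A2 (x = x - 2). Shared: x=-2. PCs: A@2 B@2 C@2
Step 7: thread B executes B3 (x = x). Shared: x=-2. PCs: A@2 B@3 C@2
Step 8: thread C executes C3 (x = 0). Shared: x=0. PCs: A@2 B@3 C@3
Step 9: thread A executes A3 (x = x * 3). Shared: x=0. PCs: A@3 B@3 C@3
Step 10: thread A executes A4 (x = x * 3). Shared: x=0. PCs: A@4 B@3 C@3

Answer: x=0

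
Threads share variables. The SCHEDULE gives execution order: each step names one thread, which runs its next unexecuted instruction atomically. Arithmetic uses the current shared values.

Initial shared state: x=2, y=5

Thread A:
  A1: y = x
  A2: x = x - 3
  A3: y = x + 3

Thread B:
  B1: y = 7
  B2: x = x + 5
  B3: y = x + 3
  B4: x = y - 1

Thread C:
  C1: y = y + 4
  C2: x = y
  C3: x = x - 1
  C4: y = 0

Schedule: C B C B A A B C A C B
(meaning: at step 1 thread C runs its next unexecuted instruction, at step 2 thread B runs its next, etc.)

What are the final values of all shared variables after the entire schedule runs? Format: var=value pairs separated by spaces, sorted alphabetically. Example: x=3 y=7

Step 1: thread C executes C1 (y = y + 4). Shared: x=2 y=9. PCs: A@0 B@0 C@1
Step 2: thread B executes B1 (y = 7). Shared: x=2 y=7. PCs: A@0 B@1 C@1
Step 3: thread C executes C2 (x = y). Shared: x=7 y=7. PCs: A@0 B@1 C@2
Step 4: thread B executes B2 (x = x + 5). Shared: x=12 y=7. PCs: A@0 B@2 C@2
Step 5: thread A executes A1 (y = x). Shared: x=12 y=12. PCs: A@1 B@2 C@2
Step 6: thread A executes A2 (x = x - 3). Shared: x=9 y=12. PCs: A@2 B@2 C@2
Step 7: thread B executes B3 (y = x + 3). Shared: x=9 y=12. PCs: A@2 B@3 C@2
Step 8: thread C executes C3 (x = x - 1). Shared: x=8 y=12. PCs: A@2 B@3 C@3
Step 9: thread A executes A3 (y = x + 3). Shared: x=8 y=11. PCs: A@3 B@3 C@3
Step 10: thread C executes C4 (y = 0). Shared: x=8 y=0. PCs: A@3 B@3 C@4
Step 11: thread B executes B4 (x = y - 1). Shared: x=-1 y=0. PCs: A@3 B@4 C@4

Answer: x=-1 y=0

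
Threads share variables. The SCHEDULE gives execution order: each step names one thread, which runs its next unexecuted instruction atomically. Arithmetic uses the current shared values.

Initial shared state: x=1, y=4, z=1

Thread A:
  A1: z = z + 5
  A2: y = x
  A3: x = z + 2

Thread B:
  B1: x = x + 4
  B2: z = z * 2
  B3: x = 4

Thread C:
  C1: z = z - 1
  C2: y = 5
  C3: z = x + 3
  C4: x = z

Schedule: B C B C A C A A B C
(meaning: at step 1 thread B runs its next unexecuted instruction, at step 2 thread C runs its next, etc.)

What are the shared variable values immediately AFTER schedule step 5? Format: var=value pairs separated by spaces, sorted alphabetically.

Answer: x=5 y=5 z=5

Derivation:
Step 1: thread B executes B1 (x = x + 4). Shared: x=5 y=4 z=1. PCs: A@0 B@1 C@0
Step 2: thread C executes C1 (z = z - 1). Shared: x=5 y=4 z=0. PCs: A@0 B@1 C@1
Step 3: thread B executes B2 (z = z * 2). Shared: x=5 y=4 z=0. PCs: A@0 B@2 C@1
Step 4: thread C executes C2 (y = 5). Shared: x=5 y=5 z=0. PCs: A@0 B@2 C@2
Step 5: thread A executes A1 (z = z + 5). Shared: x=5 y=5 z=5. PCs: A@1 B@2 C@2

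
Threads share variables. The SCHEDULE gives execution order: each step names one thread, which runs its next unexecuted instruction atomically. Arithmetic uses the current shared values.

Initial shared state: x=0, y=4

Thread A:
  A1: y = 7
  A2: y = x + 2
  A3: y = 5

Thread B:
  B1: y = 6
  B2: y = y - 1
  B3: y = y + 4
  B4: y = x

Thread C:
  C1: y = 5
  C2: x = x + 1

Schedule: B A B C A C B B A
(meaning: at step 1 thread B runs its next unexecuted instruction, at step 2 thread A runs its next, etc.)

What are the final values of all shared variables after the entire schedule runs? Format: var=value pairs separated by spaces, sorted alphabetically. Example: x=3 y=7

Step 1: thread B executes B1 (y = 6). Shared: x=0 y=6. PCs: A@0 B@1 C@0
Step 2: thread A executes A1 (y = 7). Shared: x=0 y=7. PCs: A@1 B@1 C@0
Step 3: thread B executes B2 (y = y - 1). Shared: x=0 y=6. PCs: A@1 B@2 C@0
Step 4: thread C executes C1 (y = 5). Shared: x=0 y=5. PCs: A@1 B@2 C@1
Step 5: thread A executes A2 (y = x + 2). Shared: x=0 y=2. PCs: A@2 B@2 C@1
Step 6: thread C executes C2 (x = x + 1). Shared: x=1 y=2. PCs: A@2 B@2 C@2
Step 7: thread B executes B3 (y = y + 4). Shared: x=1 y=6. PCs: A@2 B@3 C@2
Step 8: thread B executes B4 (y = x). Shared: x=1 y=1. PCs: A@2 B@4 C@2
Step 9: thread A executes A3 (y = 5). Shared: x=1 y=5. PCs: A@3 B@4 C@2

Answer: x=1 y=5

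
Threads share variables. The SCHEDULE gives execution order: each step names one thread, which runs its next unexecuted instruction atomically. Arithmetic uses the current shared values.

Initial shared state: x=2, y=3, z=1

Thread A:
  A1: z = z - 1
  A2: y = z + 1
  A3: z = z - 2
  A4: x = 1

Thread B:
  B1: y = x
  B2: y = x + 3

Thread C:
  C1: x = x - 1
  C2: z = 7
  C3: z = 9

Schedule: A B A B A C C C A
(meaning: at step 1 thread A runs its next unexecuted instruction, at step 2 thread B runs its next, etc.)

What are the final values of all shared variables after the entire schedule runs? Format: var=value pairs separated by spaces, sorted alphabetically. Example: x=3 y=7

Step 1: thread A executes A1 (z = z - 1). Shared: x=2 y=3 z=0. PCs: A@1 B@0 C@0
Step 2: thread B executes B1 (y = x). Shared: x=2 y=2 z=0. PCs: A@1 B@1 C@0
Step 3: thread A executes A2 (y = z + 1). Shared: x=2 y=1 z=0. PCs: A@2 B@1 C@0
Step 4: thread B executes B2 (y = x + 3). Shared: x=2 y=5 z=0. PCs: A@2 B@2 C@0
Step 5: thread A executes A3 (z = z - 2). Shared: x=2 y=5 z=-2. PCs: A@3 B@2 C@0
Step 6: thread C executes C1 (x = x - 1). Shared: x=1 y=5 z=-2. PCs: A@3 B@2 C@1
Step 7: thread C executes C2 (z = 7). Shared: x=1 y=5 z=7. PCs: A@3 B@2 C@2
Step 8: thread C executes C3 (z = 9). Shared: x=1 y=5 z=9. PCs: A@3 B@2 C@3
Step 9: thread A executes A4 (x = 1). Shared: x=1 y=5 z=9. PCs: A@4 B@2 C@3

Answer: x=1 y=5 z=9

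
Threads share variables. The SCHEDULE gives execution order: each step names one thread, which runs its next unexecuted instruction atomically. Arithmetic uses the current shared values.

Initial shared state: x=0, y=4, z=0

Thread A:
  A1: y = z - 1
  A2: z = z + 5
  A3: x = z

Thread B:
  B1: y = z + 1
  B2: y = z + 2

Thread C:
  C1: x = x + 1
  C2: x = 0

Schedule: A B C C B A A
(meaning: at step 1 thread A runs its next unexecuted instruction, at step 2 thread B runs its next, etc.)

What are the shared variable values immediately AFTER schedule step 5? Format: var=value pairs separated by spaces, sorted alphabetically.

Step 1: thread A executes A1 (y = z - 1). Shared: x=0 y=-1 z=0. PCs: A@1 B@0 C@0
Step 2: thread B executes B1 (y = z + 1). Shared: x=0 y=1 z=0. PCs: A@1 B@1 C@0
Step 3: thread C executes C1 (x = x + 1). Shared: x=1 y=1 z=0. PCs: A@1 B@1 C@1
Step 4: thread C executes C2 (x = 0). Shared: x=0 y=1 z=0. PCs: A@1 B@1 C@2
Step 5: thread B executes B2 (y = z + 2). Shared: x=0 y=2 z=0. PCs: A@1 B@2 C@2

Answer: x=0 y=2 z=0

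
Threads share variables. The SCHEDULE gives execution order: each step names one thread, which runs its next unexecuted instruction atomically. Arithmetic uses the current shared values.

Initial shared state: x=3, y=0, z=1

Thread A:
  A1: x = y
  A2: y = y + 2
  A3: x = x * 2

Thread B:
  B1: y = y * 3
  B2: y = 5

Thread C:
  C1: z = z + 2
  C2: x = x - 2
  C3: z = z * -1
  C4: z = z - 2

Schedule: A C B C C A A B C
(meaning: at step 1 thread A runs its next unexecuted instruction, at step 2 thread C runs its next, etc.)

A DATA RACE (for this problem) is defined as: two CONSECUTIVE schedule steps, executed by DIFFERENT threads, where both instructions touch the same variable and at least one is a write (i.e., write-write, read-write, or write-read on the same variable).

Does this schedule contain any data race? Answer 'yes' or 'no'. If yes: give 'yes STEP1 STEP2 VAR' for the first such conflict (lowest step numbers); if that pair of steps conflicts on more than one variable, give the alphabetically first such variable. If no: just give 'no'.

Answer: no

Derivation:
Steps 1,2: A(r=y,w=x) vs C(r=z,w=z). No conflict.
Steps 2,3: C(r=z,w=z) vs B(r=y,w=y). No conflict.
Steps 3,4: B(r=y,w=y) vs C(r=x,w=x). No conflict.
Steps 4,5: same thread (C). No race.
Steps 5,6: C(r=z,w=z) vs A(r=y,w=y). No conflict.
Steps 6,7: same thread (A). No race.
Steps 7,8: A(r=x,w=x) vs B(r=-,w=y). No conflict.
Steps 8,9: B(r=-,w=y) vs C(r=z,w=z). No conflict.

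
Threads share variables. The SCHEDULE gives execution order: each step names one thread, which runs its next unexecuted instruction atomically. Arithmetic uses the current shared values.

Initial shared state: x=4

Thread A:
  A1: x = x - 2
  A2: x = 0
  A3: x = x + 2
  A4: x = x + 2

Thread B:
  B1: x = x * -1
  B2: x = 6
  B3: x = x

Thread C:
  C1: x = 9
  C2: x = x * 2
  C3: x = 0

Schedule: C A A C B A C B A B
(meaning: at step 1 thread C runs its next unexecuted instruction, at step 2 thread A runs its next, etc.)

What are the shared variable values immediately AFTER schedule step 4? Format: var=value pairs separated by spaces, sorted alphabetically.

Step 1: thread C executes C1 (x = 9). Shared: x=9. PCs: A@0 B@0 C@1
Step 2: thread A executes A1 (x = x - 2). Shared: x=7. PCs: A@1 B@0 C@1
Step 3: thread A executes A2 (x = 0). Shared: x=0. PCs: A@2 B@0 C@1
Step 4: thread C executes C2 (x = x * 2). Shared: x=0. PCs: A@2 B@0 C@2

Answer: x=0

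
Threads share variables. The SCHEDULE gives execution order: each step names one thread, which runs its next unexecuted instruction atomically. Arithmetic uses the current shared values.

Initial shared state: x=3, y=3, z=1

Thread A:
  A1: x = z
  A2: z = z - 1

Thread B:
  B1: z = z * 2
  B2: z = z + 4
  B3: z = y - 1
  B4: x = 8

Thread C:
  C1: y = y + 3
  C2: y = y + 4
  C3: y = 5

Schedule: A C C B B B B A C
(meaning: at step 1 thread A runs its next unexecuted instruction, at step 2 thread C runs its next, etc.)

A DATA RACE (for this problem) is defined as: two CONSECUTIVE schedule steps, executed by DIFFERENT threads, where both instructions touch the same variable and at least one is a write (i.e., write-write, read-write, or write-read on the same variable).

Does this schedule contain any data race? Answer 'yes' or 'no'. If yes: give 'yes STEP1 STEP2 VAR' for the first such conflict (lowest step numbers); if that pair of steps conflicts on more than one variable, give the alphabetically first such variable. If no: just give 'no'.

Steps 1,2: A(r=z,w=x) vs C(r=y,w=y). No conflict.
Steps 2,3: same thread (C). No race.
Steps 3,4: C(r=y,w=y) vs B(r=z,w=z). No conflict.
Steps 4,5: same thread (B). No race.
Steps 5,6: same thread (B). No race.
Steps 6,7: same thread (B). No race.
Steps 7,8: B(r=-,w=x) vs A(r=z,w=z). No conflict.
Steps 8,9: A(r=z,w=z) vs C(r=-,w=y). No conflict.

Answer: no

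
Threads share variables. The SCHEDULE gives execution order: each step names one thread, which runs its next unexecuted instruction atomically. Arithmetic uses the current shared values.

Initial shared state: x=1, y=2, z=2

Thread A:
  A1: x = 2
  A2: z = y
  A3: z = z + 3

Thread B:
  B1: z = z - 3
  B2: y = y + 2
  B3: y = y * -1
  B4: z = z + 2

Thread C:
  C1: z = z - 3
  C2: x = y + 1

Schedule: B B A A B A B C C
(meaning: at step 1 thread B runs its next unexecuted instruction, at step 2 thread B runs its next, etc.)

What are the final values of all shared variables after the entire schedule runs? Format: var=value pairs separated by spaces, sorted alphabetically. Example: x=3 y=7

Answer: x=-3 y=-4 z=6

Derivation:
Step 1: thread B executes B1 (z = z - 3). Shared: x=1 y=2 z=-1. PCs: A@0 B@1 C@0
Step 2: thread B executes B2 (y = y + 2). Shared: x=1 y=4 z=-1. PCs: A@0 B@2 C@0
Step 3: thread A executes A1 (x = 2). Shared: x=2 y=4 z=-1. PCs: A@1 B@2 C@0
Step 4: thread A executes A2 (z = y). Shared: x=2 y=4 z=4. PCs: A@2 B@2 C@0
Step 5: thread B executes B3 (y = y * -1). Shared: x=2 y=-4 z=4. PCs: A@2 B@3 C@0
Step 6: thread A executes A3 (z = z + 3). Shared: x=2 y=-4 z=7. PCs: A@3 B@3 C@0
Step 7: thread B executes B4 (z = z + 2). Shared: x=2 y=-4 z=9. PCs: A@3 B@4 C@0
Step 8: thread C executes C1 (z = z - 3). Shared: x=2 y=-4 z=6. PCs: A@3 B@4 C@1
Step 9: thread C executes C2 (x = y + 1). Shared: x=-3 y=-4 z=6. PCs: A@3 B@4 C@2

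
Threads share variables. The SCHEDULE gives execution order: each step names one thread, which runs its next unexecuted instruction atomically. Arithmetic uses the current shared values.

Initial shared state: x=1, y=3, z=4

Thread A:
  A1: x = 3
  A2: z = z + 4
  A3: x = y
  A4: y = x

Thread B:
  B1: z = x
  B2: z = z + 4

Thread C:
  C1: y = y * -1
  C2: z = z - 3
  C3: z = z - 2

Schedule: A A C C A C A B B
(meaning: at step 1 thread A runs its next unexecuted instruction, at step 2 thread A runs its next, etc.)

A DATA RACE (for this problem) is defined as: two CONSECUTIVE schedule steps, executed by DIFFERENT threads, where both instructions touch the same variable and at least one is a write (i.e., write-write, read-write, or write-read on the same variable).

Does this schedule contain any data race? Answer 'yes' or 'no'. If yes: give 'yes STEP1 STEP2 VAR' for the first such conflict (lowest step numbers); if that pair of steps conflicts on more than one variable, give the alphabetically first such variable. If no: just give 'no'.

Steps 1,2: same thread (A). No race.
Steps 2,3: A(r=z,w=z) vs C(r=y,w=y). No conflict.
Steps 3,4: same thread (C). No race.
Steps 4,5: C(r=z,w=z) vs A(r=y,w=x). No conflict.
Steps 5,6: A(r=y,w=x) vs C(r=z,w=z). No conflict.
Steps 6,7: C(r=z,w=z) vs A(r=x,w=y). No conflict.
Steps 7,8: A(r=x,w=y) vs B(r=x,w=z). No conflict.
Steps 8,9: same thread (B). No race.

Answer: no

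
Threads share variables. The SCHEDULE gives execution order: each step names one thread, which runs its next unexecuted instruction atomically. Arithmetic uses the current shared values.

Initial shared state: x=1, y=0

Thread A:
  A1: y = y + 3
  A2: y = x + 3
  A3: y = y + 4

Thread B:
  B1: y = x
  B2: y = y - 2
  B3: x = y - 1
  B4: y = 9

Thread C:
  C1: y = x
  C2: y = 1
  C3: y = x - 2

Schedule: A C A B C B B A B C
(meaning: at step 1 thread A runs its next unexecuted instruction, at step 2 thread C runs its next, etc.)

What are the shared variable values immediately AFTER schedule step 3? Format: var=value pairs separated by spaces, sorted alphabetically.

Step 1: thread A executes A1 (y = y + 3). Shared: x=1 y=3. PCs: A@1 B@0 C@0
Step 2: thread C executes C1 (y = x). Shared: x=1 y=1. PCs: A@1 B@0 C@1
Step 3: thread A executes A2 (y = x + 3). Shared: x=1 y=4. PCs: A@2 B@0 C@1

Answer: x=1 y=4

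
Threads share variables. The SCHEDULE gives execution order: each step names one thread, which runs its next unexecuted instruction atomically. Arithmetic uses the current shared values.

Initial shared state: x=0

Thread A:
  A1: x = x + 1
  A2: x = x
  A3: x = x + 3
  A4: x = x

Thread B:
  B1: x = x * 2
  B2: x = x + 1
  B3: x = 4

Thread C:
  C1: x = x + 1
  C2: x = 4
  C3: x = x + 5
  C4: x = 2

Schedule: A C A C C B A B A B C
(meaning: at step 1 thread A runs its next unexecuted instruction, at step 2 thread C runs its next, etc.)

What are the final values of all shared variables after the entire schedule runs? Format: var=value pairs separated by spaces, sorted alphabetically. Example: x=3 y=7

Answer: x=2

Derivation:
Step 1: thread A executes A1 (x = x + 1). Shared: x=1. PCs: A@1 B@0 C@0
Step 2: thread C executes C1 (x = x + 1). Shared: x=2. PCs: A@1 B@0 C@1
Step 3: thread A executes A2 (x = x). Shared: x=2. PCs: A@2 B@0 C@1
Step 4: thread C executes C2 (x = 4). Shared: x=4. PCs: A@2 B@0 C@2
Step 5: thread C executes C3 (x = x + 5). Shared: x=9. PCs: A@2 B@0 C@3
Step 6: thread B executes B1 (x = x * 2). Shared: x=18. PCs: A@2 B@1 C@3
Step 7: thread A executes A3 (x = x + 3). Shared: x=21. PCs: A@3 B@1 C@3
Step 8: thread B executes B2 (x = x + 1). Shared: x=22. PCs: A@3 B@2 C@3
Step 9: thread A executes A4 (x = x). Shared: x=22. PCs: A@4 B@2 C@3
Step 10: thread B executes B3 (x = 4). Shared: x=4. PCs: A@4 B@3 C@3
Step 11: thread C executes C4 (x = 2). Shared: x=2. PCs: A@4 B@3 C@4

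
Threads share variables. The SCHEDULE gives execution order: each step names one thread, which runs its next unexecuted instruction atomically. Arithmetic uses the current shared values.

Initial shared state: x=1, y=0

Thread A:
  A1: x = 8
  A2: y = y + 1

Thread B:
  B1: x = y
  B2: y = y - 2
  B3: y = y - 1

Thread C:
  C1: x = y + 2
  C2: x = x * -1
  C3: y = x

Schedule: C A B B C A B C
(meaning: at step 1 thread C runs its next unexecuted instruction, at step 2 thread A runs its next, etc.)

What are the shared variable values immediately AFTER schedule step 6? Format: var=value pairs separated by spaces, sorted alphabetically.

Step 1: thread C executes C1 (x = y + 2). Shared: x=2 y=0. PCs: A@0 B@0 C@1
Step 2: thread A executes A1 (x = 8). Shared: x=8 y=0. PCs: A@1 B@0 C@1
Step 3: thread B executes B1 (x = y). Shared: x=0 y=0. PCs: A@1 B@1 C@1
Step 4: thread B executes B2 (y = y - 2). Shared: x=0 y=-2. PCs: A@1 B@2 C@1
Step 5: thread C executes C2 (x = x * -1). Shared: x=0 y=-2. PCs: A@1 B@2 C@2
Step 6: thread A executes A2 (y = y + 1). Shared: x=0 y=-1. PCs: A@2 B@2 C@2

Answer: x=0 y=-1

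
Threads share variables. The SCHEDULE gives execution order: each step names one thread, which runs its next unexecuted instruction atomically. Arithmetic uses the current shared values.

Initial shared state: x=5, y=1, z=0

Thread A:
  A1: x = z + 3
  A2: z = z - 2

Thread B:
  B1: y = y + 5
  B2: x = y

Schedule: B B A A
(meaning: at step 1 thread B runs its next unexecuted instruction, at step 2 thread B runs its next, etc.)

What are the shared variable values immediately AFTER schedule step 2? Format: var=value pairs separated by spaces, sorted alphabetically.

Answer: x=6 y=6 z=0

Derivation:
Step 1: thread B executes B1 (y = y + 5). Shared: x=5 y=6 z=0. PCs: A@0 B@1
Step 2: thread B executes B2 (x = y). Shared: x=6 y=6 z=0. PCs: A@0 B@2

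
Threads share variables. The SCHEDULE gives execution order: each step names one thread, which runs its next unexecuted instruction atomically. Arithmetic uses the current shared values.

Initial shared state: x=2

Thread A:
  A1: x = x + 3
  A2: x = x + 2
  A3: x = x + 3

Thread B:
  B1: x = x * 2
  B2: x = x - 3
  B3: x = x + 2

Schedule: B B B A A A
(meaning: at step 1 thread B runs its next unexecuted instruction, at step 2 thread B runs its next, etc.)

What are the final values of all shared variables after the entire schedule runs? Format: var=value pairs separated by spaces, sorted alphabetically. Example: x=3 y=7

Step 1: thread B executes B1 (x = x * 2). Shared: x=4. PCs: A@0 B@1
Step 2: thread B executes B2 (x = x - 3). Shared: x=1. PCs: A@0 B@2
Step 3: thread B executes B3 (x = x + 2). Shared: x=3. PCs: A@0 B@3
Step 4: thread A executes A1 (x = x + 3). Shared: x=6. PCs: A@1 B@3
Step 5: thread A executes A2 (x = x + 2). Shared: x=8. PCs: A@2 B@3
Step 6: thread A executes A3 (x = x + 3). Shared: x=11. PCs: A@3 B@3

Answer: x=11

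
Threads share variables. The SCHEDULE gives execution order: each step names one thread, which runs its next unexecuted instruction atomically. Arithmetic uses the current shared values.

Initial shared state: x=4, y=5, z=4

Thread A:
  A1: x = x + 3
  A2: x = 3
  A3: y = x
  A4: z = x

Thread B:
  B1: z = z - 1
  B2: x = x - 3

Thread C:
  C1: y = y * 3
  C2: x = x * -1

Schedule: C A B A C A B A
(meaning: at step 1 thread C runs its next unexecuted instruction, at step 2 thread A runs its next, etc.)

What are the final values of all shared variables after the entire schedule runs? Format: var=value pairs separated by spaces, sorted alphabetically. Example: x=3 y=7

Step 1: thread C executes C1 (y = y * 3). Shared: x=4 y=15 z=4. PCs: A@0 B@0 C@1
Step 2: thread A executes A1 (x = x + 3). Shared: x=7 y=15 z=4. PCs: A@1 B@0 C@1
Step 3: thread B executes B1 (z = z - 1). Shared: x=7 y=15 z=3. PCs: A@1 B@1 C@1
Step 4: thread A executes A2 (x = 3). Shared: x=3 y=15 z=3. PCs: A@2 B@1 C@1
Step 5: thread C executes C2 (x = x * -1). Shared: x=-3 y=15 z=3. PCs: A@2 B@1 C@2
Step 6: thread A executes A3 (y = x). Shared: x=-3 y=-3 z=3. PCs: A@3 B@1 C@2
Step 7: thread B executes B2 (x = x - 3). Shared: x=-6 y=-3 z=3. PCs: A@3 B@2 C@2
Step 8: thread A executes A4 (z = x). Shared: x=-6 y=-3 z=-6. PCs: A@4 B@2 C@2

Answer: x=-6 y=-3 z=-6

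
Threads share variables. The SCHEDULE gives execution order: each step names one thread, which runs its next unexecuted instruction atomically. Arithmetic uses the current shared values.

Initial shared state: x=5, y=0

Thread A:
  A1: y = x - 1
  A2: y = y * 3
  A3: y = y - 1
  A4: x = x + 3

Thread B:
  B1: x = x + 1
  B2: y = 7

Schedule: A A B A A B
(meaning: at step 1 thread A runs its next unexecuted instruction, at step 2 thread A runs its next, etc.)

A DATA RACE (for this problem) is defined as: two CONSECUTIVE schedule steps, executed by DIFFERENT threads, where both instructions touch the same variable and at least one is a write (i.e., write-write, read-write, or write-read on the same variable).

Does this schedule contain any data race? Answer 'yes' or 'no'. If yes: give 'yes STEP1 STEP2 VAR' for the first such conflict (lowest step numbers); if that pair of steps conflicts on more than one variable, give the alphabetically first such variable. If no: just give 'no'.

Steps 1,2: same thread (A). No race.
Steps 2,3: A(r=y,w=y) vs B(r=x,w=x). No conflict.
Steps 3,4: B(r=x,w=x) vs A(r=y,w=y). No conflict.
Steps 4,5: same thread (A). No race.
Steps 5,6: A(r=x,w=x) vs B(r=-,w=y). No conflict.

Answer: no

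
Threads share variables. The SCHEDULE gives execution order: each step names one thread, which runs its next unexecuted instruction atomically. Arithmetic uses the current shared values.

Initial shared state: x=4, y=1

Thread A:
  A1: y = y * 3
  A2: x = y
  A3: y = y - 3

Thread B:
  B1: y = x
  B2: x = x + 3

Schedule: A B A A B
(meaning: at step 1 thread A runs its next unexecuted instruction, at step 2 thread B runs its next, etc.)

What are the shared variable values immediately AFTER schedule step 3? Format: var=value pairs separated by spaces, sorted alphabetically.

Answer: x=4 y=4

Derivation:
Step 1: thread A executes A1 (y = y * 3). Shared: x=4 y=3. PCs: A@1 B@0
Step 2: thread B executes B1 (y = x). Shared: x=4 y=4. PCs: A@1 B@1
Step 3: thread A executes A2 (x = y). Shared: x=4 y=4. PCs: A@2 B@1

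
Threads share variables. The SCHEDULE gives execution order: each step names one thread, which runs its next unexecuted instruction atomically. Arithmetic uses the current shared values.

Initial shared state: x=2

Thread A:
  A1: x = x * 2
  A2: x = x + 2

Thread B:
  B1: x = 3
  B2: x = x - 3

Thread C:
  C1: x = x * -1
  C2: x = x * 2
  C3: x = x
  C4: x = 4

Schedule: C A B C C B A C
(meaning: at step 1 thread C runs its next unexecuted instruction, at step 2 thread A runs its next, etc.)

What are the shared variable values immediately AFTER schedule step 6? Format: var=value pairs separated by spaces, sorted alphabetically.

Step 1: thread C executes C1 (x = x * -1). Shared: x=-2. PCs: A@0 B@0 C@1
Step 2: thread A executes A1 (x = x * 2). Shared: x=-4. PCs: A@1 B@0 C@1
Step 3: thread B executes B1 (x = 3). Shared: x=3. PCs: A@1 B@1 C@1
Step 4: thread C executes C2 (x = x * 2). Shared: x=6. PCs: A@1 B@1 C@2
Step 5: thread C executes C3 (x = x). Shared: x=6. PCs: A@1 B@1 C@3
Step 6: thread B executes B2 (x = x - 3). Shared: x=3. PCs: A@1 B@2 C@3

Answer: x=3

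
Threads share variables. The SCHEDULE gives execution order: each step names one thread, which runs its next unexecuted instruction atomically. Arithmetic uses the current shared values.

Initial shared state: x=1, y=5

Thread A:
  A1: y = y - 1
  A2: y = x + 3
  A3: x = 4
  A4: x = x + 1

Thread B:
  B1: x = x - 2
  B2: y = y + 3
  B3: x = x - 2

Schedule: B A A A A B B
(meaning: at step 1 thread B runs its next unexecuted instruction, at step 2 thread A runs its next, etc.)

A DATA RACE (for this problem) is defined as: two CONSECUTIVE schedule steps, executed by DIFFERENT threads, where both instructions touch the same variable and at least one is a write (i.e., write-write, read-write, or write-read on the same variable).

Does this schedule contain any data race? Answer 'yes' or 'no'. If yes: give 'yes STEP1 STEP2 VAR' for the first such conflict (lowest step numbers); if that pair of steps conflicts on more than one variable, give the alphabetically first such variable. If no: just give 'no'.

Answer: no

Derivation:
Steps 1,2: B(r=x,w=x) vs A(r=y,w=y). No conflict.
Steps 2,3: same thread (A). No race.
Steps 3,4: same thread (A). No race.
Steps 4,5: same thread (A). No race.
Steps 5,6: A(r=x,w=x) vs B(r=y,w=y). No conflict.
Steps 6,7: same thread (B). No race.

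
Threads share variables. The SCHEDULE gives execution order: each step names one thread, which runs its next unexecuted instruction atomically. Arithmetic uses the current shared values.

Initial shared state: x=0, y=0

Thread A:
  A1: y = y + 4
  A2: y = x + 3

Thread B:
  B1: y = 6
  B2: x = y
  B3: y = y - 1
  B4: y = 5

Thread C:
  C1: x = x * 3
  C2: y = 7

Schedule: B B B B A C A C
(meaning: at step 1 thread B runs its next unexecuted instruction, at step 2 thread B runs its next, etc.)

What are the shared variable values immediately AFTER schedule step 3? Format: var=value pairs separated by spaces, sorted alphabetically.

Answer: x=6 y=5

Derivation:
Step 1: thread B executes B1 (y = 6). Shared: x=0 y=6. PCs: A@0 B@1 C@0
Step 2: thread B executes B2 (x = y). Shared: x=6 y=6. PCs: A@0 B@2 C@0
Step 3: thread B executes B3 (y = y - 1). Shared: x=6 y=5. PCs: A@0 B@3 C@0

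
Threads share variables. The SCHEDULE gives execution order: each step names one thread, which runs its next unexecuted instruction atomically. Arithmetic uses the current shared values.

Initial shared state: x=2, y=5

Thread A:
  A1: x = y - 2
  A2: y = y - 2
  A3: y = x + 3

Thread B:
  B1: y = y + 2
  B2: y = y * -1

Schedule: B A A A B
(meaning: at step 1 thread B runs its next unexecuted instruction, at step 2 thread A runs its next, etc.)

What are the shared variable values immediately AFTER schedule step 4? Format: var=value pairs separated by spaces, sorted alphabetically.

Step 1: thread B executes B1 (y = y + 2). Shared: x=2 y=7. PCs: A@0 B@1
Step 2: thread A executes A1 (x = y - 2). Shared: x=5 y=7. PCs: A@1 B@1
Step 3: thread A executes A2 (y = y - 2). Shared: x=5 y=5. PCs: A@2 B@1
Step 4: thread A executes A3 (y = x + 3). Shared: x=5 y=8. PCs: A@3 B@1

Answer: x=5 y=8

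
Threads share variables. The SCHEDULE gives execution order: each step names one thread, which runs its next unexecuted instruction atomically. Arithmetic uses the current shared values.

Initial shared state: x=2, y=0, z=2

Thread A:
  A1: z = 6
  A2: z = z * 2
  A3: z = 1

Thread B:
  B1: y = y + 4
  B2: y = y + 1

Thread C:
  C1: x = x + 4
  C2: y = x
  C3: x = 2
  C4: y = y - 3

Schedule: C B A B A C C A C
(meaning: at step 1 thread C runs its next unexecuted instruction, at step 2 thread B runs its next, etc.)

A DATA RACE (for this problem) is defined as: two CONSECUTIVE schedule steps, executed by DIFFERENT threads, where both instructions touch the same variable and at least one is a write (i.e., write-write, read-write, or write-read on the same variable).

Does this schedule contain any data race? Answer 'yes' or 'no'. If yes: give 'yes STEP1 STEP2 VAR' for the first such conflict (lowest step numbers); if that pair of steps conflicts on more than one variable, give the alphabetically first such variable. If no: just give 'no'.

Steps 1,2: C(r=x,w=x) vs B(r=y,w=y). No conflict.
Steps 2,3: B(r=y,w=y) vs A(r=-,w=z). No conflict.
Steps 3,4: A(r=-,w=z) vs B(r=y,w=y). No conflict.
Steps 4,5: B(r=y,w=y) vs A(r=z,w=z). No conflict.
Steps 5,6: A(r=z,w=z) vs C(r=x,w=y). No conflict.
Steps 6,7: same thread (C). No race.
Steps 7,8: C(r=-,w=x) vs A(r=-,w=z). No conflict.
Steps 8,9: A(r=-,w=z) vs C(r=y,w=y). No conflict.

Answer: no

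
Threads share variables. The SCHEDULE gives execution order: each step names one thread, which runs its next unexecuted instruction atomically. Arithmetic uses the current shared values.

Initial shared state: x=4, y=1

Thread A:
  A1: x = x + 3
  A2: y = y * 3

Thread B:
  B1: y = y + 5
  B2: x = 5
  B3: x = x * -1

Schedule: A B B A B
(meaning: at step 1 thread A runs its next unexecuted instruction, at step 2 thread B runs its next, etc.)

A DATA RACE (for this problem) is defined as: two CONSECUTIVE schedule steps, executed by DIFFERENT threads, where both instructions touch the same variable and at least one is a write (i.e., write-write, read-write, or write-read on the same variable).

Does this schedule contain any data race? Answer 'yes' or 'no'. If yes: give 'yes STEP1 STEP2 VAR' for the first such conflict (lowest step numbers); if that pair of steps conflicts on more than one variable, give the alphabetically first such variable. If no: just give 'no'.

Steps 1,2: A(r=x,w=x) vs B(r=y,w=y). No conflict.
Steps 2,3: same thread (B). No race.
Steps 3,4: B(r=-,w=x) vs A(r=y,w=y). No conflict.
Steps 4,5: A(r=y,w=y) vs B(r=x,w=x). No conflict.

Answer: no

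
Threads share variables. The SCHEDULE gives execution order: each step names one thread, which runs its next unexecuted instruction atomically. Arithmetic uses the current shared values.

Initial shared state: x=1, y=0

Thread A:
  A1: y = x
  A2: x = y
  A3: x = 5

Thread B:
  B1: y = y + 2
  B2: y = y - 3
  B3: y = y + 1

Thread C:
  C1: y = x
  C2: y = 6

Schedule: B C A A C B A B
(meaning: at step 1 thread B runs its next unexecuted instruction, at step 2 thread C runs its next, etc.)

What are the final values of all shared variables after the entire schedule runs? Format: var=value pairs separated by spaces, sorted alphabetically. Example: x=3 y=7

Answer: x=5 y=4

Derivation:
Step 1: thread B executes B1 (y = y + 2). Shared: x=1 y=2. PCs: A@0 B@1 C@0
Step 2: thread C executes C1 (y = x). Shared: x=1 y=1. PCs: A@0 B@1 C@1
Step 3: thread A executes A1 (y = x). Shared: x=1 y=1. PCs: A@1 B@1 C@1
Step 4: thread A executes A2 (x = y). Shared: x=1 y=1. PCs: A@2 B@1 C@1
Step 5: thread C executes C2 (y = 6). Shared: x=1 y=6. PCs: A@2 B@1 C@2
Step 6: thread B executes B2 (y = y - 3). Shared: x=1 y=3. PCs: A@2 B@2 C@2
Step 7: thread A executes A3 (x = 5). Shared: x=5 y=3. PCs: A@3 B@2 C@2
Step 8: thread B executes B3 (y = y + 1). Shared: x=5 y=4. PCs: A@3 B@3 C@2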